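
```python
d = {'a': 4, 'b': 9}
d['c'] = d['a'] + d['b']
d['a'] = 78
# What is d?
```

After line 1: d = {'a': 4, 'b': 9}
After line 2 (d['c'] = 4 + 9): d = {'a': 4, 'b': 9, 'c': 13}
After line 3: d = {'a': 78, 'b': 9, 'c': 13}

{'a': 78, 'b': 9, 'c': 13}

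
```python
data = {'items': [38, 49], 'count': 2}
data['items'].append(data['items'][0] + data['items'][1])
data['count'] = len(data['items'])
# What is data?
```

After line 1: data = {'items': [38, 49], 'count': 2}
After line 2 (append 38 + 49 = 87): data = {'items': [38, 49, 87], 'count': 2}
After line 3 (count = len(items) = 3): data = {'items': [38, 49, 87], 'count': 3}

{'items': [38, 49, 87], 'count': 3}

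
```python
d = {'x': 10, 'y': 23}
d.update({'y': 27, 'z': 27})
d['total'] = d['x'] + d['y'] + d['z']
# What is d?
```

After line 1: d = {'x': 10, 'y': 23}
After line 2 (y overwritten, z added): d = {'x': 10, 'y': 27, 'z': 27}
After line 3 (total = 10 + 27 + 27 = 64): d = {'x': 10, 'y': 27, 'z': 27, 'total': 64}

{'x': 10, 'y': 27, 'z': 27, 'total': 64}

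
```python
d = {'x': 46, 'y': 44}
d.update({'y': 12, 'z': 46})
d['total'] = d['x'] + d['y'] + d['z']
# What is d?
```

After line 1: d = {'x': 46, 'y': 44}
After line 2 (y overwritten, z added): d = {'x': 46, 'y': 12, 'z': 46}
After line 3 (total = 46 + 12 + 46 = 104): d = {'x': 46, 'y': 12, 'z': 46, 'total': 104}

{'x': 46, 'y': 12, 'z': 46, 'total': 104}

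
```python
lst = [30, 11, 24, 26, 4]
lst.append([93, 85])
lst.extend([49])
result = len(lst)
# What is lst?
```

After line 1: lst = [30, 11, 24, 26, 4]
After line 2 (append adds [93, 85] as single element): lst = [30, 11, 24, 26, 4, [93, 85]]
After line 3 (extend unpacks [49], adds 49): lst = [30, 11, 24, 26, 4, [93, 85], 49]
After line 4: result = len(lst) = 7

[30, 11, 24, 26, 4, [93, 85], 49]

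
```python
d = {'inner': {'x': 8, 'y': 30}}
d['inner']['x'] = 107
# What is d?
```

After line 1: d = {'inner': {'x': 8, 'y': 30}}
After line 2 (inner x overwritten): d = {'inner': {'x': 107, 'y': 30}}

{'inner': {'x': 107, 'y': 30}}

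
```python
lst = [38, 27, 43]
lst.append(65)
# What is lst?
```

[38, 27, 43, 65]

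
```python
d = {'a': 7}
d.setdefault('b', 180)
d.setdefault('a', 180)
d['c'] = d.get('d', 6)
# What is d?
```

After line 1: d = {'a': 7}
After line 2 (setdefault adds 'b'=180): d = {'a': 7, 'b': 180}
After line 3 (setdefault 'a' no-op, already exists): d = {'a': 7, 'b': 180}
After line 4 (get('d', 6) returns default since 'd' not in d): d = {'a': 7, 'b': 180, 'c': 6}

{'a': 7, 'b': 180, 'c': 6}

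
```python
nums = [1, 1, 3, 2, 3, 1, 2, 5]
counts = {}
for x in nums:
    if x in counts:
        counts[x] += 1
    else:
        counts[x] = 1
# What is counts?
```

Initial: counts = {}, nums = [1, 1, 3, 2, 3, 1, 2, 5]
See 1: counts = {1: 1}
See 1: counts = {1: 2}
See 3: counts = {1: 2, 3: 1}
See 2: counts = {1: 2, 3: 1, 2: 1}
See 3: counts = {1: 2, 3: 2, 2: 1}
See 1: counts = {1: 3, 3: 2, 2: 1}
See 2: counts = {1: 3, 3: 2, 2: 2}
See 5: counts = {1: 3, 3: 2, 2: 2, 5: 1}

{1: 3, 3: 2, 2: 2, 5: 1}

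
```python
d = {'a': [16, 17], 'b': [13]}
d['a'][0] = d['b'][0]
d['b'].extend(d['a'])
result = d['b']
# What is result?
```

After line 1: d = {'a': [16, 17], 'b': [13]}
After line 2 (a[0] = b[0] = 13): d = {'a': [13, 17], 'b': [13]}
After line 3 (b.extend(a) appends [13, 17]): d = {'a': [13, 17], 'b': [13, 13, 17]}
After line 4: result = d['b'] = [13, 13, 17]

[13, 13, 17]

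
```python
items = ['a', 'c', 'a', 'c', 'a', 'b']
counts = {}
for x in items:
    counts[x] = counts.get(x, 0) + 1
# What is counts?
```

Initial: counts = {}, items = ['a', 'c', 'a', 'c', 'a', 'b']
See 'a': counts = {'a': 1}
See 'c': counts = {'a': 1, 'c': 1}
See 'a': counts = {'a': 2, 'c': 1}
See 'c': counts = {'a': 2, 'c': 2}
See 'a': counts = {'a': 3, 'c': 2}
See 'b': counts = {'a': 3, 'c': 2, 'b': 1}

{'a': 3, 'c': 2, 'b': 1}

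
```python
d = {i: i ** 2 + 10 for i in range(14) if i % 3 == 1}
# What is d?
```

{1: 11, 4: 26, 7: 59, 10: 110, 13: 179}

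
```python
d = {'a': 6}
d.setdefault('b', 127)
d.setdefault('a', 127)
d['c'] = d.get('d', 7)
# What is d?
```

After line 1: d = {'a': 6}
After line 2 (setdefault adds 'b'=127): d = {'a': 6, 'b': 127}
After line 3 (setdefault 'a' no-op, already exists): d = {'a': 6, 'b': 127}
After line 4 (get('d', 7) returns default since 'd' not in d): d = {'a': 6, 'b': 127, 'c': 7}

{'a': 6, 'b': 127, 'c': 7}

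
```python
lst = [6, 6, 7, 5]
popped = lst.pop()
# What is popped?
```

5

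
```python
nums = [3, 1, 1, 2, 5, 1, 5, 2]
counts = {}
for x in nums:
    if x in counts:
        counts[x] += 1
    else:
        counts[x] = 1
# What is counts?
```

Initial: counts = {}, nums = [3, 1, 1, 2, 5, 1, 5, 2]
See 3: counts = {3: 1}
See 1: counts = {3: 1, 1: 1}
See 1: counts = {3: 1, 1: 2}
See 2: counts = {3: 1, 1: 2, 2: 1}
See 5: counts = {3: 1, 1: 2, 2: 1, 5: 1}
See 1: counts = {3: 1, 1: 3, 2: 1, 5: 1}
See 5: counts = {3: 1, 1: 3, 2: 1, 5: 2}
See 2: counts = {3: 1, 1: 3, 2: 2, 5: 2}

{3: 1, 1: 3, 2: 2, 5: 2}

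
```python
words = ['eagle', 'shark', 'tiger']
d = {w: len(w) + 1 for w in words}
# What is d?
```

{'eagle': 6, 'shark': 6, 'tiger': 6}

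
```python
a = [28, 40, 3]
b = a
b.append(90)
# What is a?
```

After line 1: a = [28, 40, 3]
After line 2 (b = a is an alias, same object): a = [28, 40, 3], b = [28, 40, 3]
After line 3 (b.append mutates the shared list): a = [28, 40, 3, 90], b = [28, 40, 3, 90]

[28, 40, 3, 90]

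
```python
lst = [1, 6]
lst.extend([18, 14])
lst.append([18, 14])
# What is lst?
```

After line 1: lst = [1, 6]
After line 2 (extend unpacks [18, 14]): lst = [1, 6, 18, 14]
After line 3 (append adds [18, 14] as single element): lst = [1, 6, 18, 14, [18, 14]]

[1, 6, 18, 14, [18, 14]]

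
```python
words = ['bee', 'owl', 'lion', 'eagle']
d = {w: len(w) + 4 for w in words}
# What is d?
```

{'bee': 7, 'owl': 7, 'lion': 8, 'eagle': 9}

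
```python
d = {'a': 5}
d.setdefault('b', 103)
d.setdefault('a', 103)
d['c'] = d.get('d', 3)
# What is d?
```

After line 1: d = {'a': 5}
After line 2 (setdefault adds 'b'=103): d = {'a': 5, 'b': 103}
After line 3 (setdefault 'a' no-op, already exists): d = {'a': 5, 'b': 103}
After line 4 (get('d', 3) returns default since 'd' not in d): d = {'a': 5, 'b': 103, 'c': 3}

{'a': 5, 'b': 103, 'c': 3}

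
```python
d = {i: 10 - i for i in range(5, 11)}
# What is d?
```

{5: 5, 6: 4, 7: 3, 8: 2, 9: 1, 10: 0}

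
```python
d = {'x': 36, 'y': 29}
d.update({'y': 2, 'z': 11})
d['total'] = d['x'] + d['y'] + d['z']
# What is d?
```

After line 1: d = {'x': 36, 'y': 29}
After line 2 (y overwritten, z added): d = {'x': 36, 'y': 2, 'z': 11}
After line 3 (total = 36 + 2 + 11 = 49): d = {'x': 36, 'y': 2, 'z': 11, 'total': 49}

{'x': 36, 'y': 2, 'z': 11, 'total': 49}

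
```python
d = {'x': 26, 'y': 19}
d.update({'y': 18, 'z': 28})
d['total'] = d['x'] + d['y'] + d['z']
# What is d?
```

After line 1: d = {'x': 26, 'y': 19}
After line 2 (y overwritten, z added): d = {'x': 26, 'y': 18, 'z': 28}
After line 3 (total = 26 + 18 + 28 = 72): d = {'x': 26, 'y': 18, 'z': 28, 'total': 72}

{'x': 26, 'y': 18, 'z': 28, 'total': 72}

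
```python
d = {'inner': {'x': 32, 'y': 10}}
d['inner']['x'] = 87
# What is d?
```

After line 1: d = {'inner': {'x': 32, 'y': 10}}
After line 2 (inner x overwritten): d = {'inner': {'x': 87, 'y': 10}}

{'inner': {'x': 87, 'y': 10}}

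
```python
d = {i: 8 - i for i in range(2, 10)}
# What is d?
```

{2: 6, 3: 5, 4: 4, 5: 3, 6: 2, 7: 1, 8: 0, 9: -1}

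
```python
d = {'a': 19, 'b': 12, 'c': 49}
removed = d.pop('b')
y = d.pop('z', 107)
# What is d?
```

After line 1: d = {'a': 19, 'b': 12, 'c': 49}
After line 2 (pop 'b' returns 12): d = {'a': 19, 'c': 49}, removed = 12
After line 3 (pop 'z' missing, returns default 107): d = {'a': 19, 'c': 49}, y = 107

{'a': 19, 'c': 49}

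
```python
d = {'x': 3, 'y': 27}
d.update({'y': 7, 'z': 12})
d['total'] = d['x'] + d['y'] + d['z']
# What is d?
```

After line 1: d = {'x': 3, 'y': 27}
After line 2 (y overwritten, z added): d = {'x': 3, 'y': 7, 'z': 12}
After line 3 (total = 3 + 7 + 12 = 22): d = {'x': 3, 'y': 7, 'z': 12, 'total': 22}

{'x': 3, 'y': 7, 'z': 12, 'total': 22}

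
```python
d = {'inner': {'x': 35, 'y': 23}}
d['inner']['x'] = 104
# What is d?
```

After line 1: d = {'inner': {'x': 35, 'y': 23}}
After line 2 (inner x overwritten): d = {'inner': {'x': 104, 'y': 23}}

{'inner': {'x': 104, 'y': 23}}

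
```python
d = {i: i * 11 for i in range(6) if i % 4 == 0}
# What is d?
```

{0: 0, 4: 44}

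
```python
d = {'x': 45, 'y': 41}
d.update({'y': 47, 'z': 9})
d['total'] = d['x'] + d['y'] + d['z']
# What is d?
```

After line 1: d = {'x': 45, 'y': 41}
After line 2 (y overwritten, z added): d = {'x': 45, 'y': 47, 'z': 9}
After line 3 (total = 45 + 47 + 9 = 101): d = {'x': 45, 'y': 47, 'z': 9, 'total': 101}

{'x': 45, 'y': 47, 'z': 9, 'total': 101}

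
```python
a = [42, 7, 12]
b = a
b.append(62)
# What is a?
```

After line 1: a = [42, 7, 12]
After line 2 (b = a is an alias, same object): a = [42, 7, 12], b = [42, 7, 12]
After line 3 (b.append mutates the shared list): a = [42, 7, 12, 62], b = [42, 7, 12, 62]

[42, 7, 12, 62]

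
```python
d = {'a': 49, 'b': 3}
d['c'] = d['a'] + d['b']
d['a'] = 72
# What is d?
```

After line 1: d = {'a': 49, 'b': 3}
After line 2 (d['c'] = 49 + 3): d = {'a': 49, 'b': 3, 'c': 52}
After line 3: d = {'a': 72, 'b': 3, 'c': 52}

{'a': 72, 'b': 3, 'c': 52}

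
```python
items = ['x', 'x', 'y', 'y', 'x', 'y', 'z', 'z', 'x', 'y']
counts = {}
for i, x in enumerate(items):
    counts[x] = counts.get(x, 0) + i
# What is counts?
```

Initial: counts = {}, items = ['x', 'x', 'y', 'y', 'x', 'y', 'z', 'z', 'x', 'y']
i=0, x='x': counts = {'x': 0}
i=1, x='x': counts = {'x': 1}
i=2, x='y': counts = {'x': 1, 'y': 2}
i=3, x='y': counts = {'x': 1, 'y': 5}
i=4, x='x': counts = {'x': 5, 'y': 5}
i=5, x='y': counts = {'x': 5, 'y': 10}
i=6, x='z': counts = {'x': 5, 'y': 10, 'z': 6}
i=7, x='z': counts = {'x': 5, 'y': 10, 'z': 13}
i=8, x='x': counts = {'x': 13, 'y': 10, 'z': 13}
i=9, x='y': counts = {'x': 13, 'y': 19, 'z': 13}

{'x': 13, 'y': 19, 'z': 13}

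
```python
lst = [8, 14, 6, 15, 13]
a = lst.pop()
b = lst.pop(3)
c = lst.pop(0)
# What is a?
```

After line 1: lst = [8, 14, 6, 15, 13]
After line 2 (pop() -> a = 13): lst = [8, 14, 6, 15]
After line 3 (pop(3) -> b = 15): lst = [8, 14, 6]
After line 4 (pop(0) -> c = 8): lst = [14, 6]

13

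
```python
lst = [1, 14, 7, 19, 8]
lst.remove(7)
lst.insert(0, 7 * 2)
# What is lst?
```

After line 1: lst = [1, 14, 7, 19, 8]
After line 2 (remove first 7): lst = [1, 14, 19, 8]
After line 3 (insert 14 at index 0): lst = [14, 1, 14, 19, 8]

[14, 1, 14, 19, 8]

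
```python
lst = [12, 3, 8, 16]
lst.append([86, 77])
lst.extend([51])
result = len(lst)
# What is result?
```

After line 1: lst = [12, 3, 8, 16]
After line 2 (append adds [86, 77] as single element): lst = [12, 3, 8, 16, [86, 77]]
After line 3 (extend unpacks [51], adds 51): lst = [12, 3, 8, 16, [86, 77], 51]
After line 4: result = len(lst) = 6

6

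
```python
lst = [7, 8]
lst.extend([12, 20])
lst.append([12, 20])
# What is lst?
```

After line 1: lst = [7, 8]
After line 2 (extend unpacks [12, 20]): lst = [7, 8, 12, 20]
After line 3 (append adds [12, 20] as single element): lst = [7, 8, 12, 20, [12, 20]]

[7, 8, 12, 20, [12, 20]]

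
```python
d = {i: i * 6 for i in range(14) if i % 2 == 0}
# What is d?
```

{0: 0, 2: 12, 4: 24, 6: 36, 8: 48, 10: 60, 12: 72}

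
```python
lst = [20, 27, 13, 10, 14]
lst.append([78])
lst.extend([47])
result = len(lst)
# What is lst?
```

After line 1: lst = [20, 27, 13, 10, 14]
After line 2 (append adds [78] as single element): lst = [20, 27, 13, 10, 14, [78]]
After line 3 (extend unpacks [47], adds 47): lst = [20, 27, 13, 10, 14, [78], 47]
After line 4: result = len(lst) = 7

[20, 27, 13, 10, 14, [78], 47]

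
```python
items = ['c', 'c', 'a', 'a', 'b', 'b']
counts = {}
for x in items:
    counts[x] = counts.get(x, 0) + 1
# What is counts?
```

Initial: counts = {}, items = ['c', 'c', 'a', 'a', 'b', 'b']
See 'c': counts = {'c': 1}
See 'c': counts = {'c': 2}
See 'a': counts = {'c': 2, 'a': 1}
See 'a': counts = {'c': 2, 'a': 2}
See 'b': counts = {'c': 2, 'a': 2, 'b': 1}
See 'b': counts = {'c': 2, 'a': 2, 'b': 2}

{'c': 2, 'a': 2, 'b': 2}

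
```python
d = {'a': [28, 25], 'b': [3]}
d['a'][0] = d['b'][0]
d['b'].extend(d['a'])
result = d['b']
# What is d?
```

After line 1: d = {'a': [28, 25], 'b': [3]}
After line 2 (a[0] = b[0] = 3): d = {'a': [3, 25], 'b': [3]}
After line 3 (b.extend(a) appends [3, 25]): d = {'a': [3, 25], 'b': [3, 3, 25]}
After line 4: result = d['b'] = [3, 3, 25]

{'a': [3, 25], 'b': [3, 3, 25]}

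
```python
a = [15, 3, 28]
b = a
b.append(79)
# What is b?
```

After line 1: a = [15, 3, 28]
After line 2 (b = a is an alias, same object): a = [15, 3, 28], b = [15, 3, 28]
After line 3 (b.append mutates the shared list): a = [15, 3, 28, 79], b = [15, 3, 28, 79]

[15, 3, 28, 79]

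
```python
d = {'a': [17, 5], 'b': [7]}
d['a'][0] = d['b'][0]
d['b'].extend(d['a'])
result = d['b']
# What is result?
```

After line 1: d = {'a': [17, 5], 'b': [7]}
After line 2 (a[0] = b[0] = 7): d = {'a': [7, 5], 'b': [7]}
After line 3 (b.extend(a) appends [7, 5]): d = {'a': [7, 5], 'b': [7, 7, 5]}
After line 4: result = d['b'] = [7, 7, 5]

[7, 7, 5]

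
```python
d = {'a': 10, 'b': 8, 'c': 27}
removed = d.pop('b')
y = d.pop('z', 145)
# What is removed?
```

After line 1: d = {'a': 10, 'b': 8, 'c': 27}
After line 2 (pop 'b' returns 8): d = {'a': 10, 'c': 27}, removed = 8
After line 3 (pop 'z' missing, returns default 145): d = {'a': 10, 'c': 27}, y = 145

8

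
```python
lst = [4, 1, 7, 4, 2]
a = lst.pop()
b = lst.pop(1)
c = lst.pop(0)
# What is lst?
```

After line 1: lst = [4, 1, 7, 4, 2]
After line 2 (pop() -> a = 2): lst = [4, 1, 7, 4]
After line 3 (pop(1) -> b = 1): lst = [4, 7, 4]
After line 4 (pop(0) -> c = 4): lst = [7, 4]

[7, 4]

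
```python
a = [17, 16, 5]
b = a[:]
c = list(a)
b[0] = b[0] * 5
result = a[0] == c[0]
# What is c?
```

After line 1: a = [17, 16, 5]
After line 2 (b = a[:], copy): a = [17, 16, 5], b = [17, 16, 5]
After line 3 (c = list(a) is a copy, new object): c = [17, 16, 5]
After line 4 (b[0] = 17 * 5 = 85; only b mutates (copy)): a = [17, 16, 5], b = [85, 16, 5], c = [17, 16, 5]
After line 5 (a[0] = 17, c[0] = 17; result = True)

[17, 16, 5]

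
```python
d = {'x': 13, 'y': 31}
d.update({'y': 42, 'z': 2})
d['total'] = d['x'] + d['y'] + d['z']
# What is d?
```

After line 1: d = {'x': 13, 'y': 31}
After line 2 (y overwritten, z added): d = {'x': 13, 'y': 42, 'z': 2}
After line 3 (total = 13 + 42 + 2 = 57): d = {'x': 13, 'y': 42, 'z': 2, 'total': 57}

{'x': 13, 'y': 42, 'z': 2, 'total': 57}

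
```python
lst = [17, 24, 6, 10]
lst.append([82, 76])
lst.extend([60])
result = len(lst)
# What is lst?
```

After line 1: lst = [17, 24, 6, 10]
After line 2 (append adds [82, 76] as single element): lst = [17, 24, 6, 10, [82, 76]]
After line 3 (extend unpacks [60], adds 60): lst = [17, 24, 6, 10, [82, 76], 60]
After line 4: result = len(lst) = 6

[17, 24, 6, 10, [82, 76], 60]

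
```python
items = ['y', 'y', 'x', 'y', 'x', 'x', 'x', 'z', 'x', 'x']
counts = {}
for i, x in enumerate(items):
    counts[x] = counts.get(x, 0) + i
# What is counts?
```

Initial: counts = {}, items = ['y', 'y', 'x', 'y', 'x', 'x', 'x', 'z', 'x', 'x']
i=0, x='y': counts = {'y': 0}
i=1, x='y': counts = {'y': 1}
i=2, x='x': counts = {'y': 1, 'x': 2}
i=3, x='y': counts = {'y': 4, 'x': 2}
i=4, x='x': counts = {'y': 4, 'x': 6}
i=5, x='x': counts = {'y': 4, 'x': 11}
i=6, x='x': counts = {'y': 4, 'x': 17}
i=7, x='z': counts = {'y': 4, 'x': 17, 'z': 7}
i=8, x='x': counts = {'y': 4, 'x': 25, 'z': 7}
i=9, x='x': counts = {'y': 4, 'x': 34, 'z': 7}

{'y': 4, 'x': 34, 'z': 7}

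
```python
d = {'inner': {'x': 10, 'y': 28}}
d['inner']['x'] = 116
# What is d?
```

After line 1: d = {'inner': {'x': 10, 'y': 28}}
After line 2 (inner x overwritten): d = {'inner': {'x': 116, 'y': 28}}

{'inner': {'x': 116, 'y': 28}}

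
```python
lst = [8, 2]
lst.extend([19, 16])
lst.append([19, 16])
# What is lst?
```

After line 1: lst = [8, 2]
After line 2 (extend unpacks [19, 16]): lst = [8, 2, 19, 16]
After line 3 (append adds [19, 16] as single element): lst = [8, 2, 19, 16, [19, 16]]

[8, 2, 19, 16, [19, 16]]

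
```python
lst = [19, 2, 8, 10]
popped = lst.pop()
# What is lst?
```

[19, 2, 8]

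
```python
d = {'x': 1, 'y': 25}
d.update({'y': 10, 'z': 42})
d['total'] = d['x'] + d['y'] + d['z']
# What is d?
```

After line 1: d = {'x': 1, 'y': 25}
After line 2 (y overwritten, z added): d = {'x': 1, 'y': 10, 'z': 42}
After line 3 (total = 1 + 10 + 42 = 53): d = {'x': 1, 'y': 10, 'z': 42, 'total': 53}

{'x': 1, 'y': 10, 'z': 42, 'total': 53}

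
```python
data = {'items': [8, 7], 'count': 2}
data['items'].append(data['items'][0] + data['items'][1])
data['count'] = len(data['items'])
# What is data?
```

After line 1: data = {'items': [8, 7], 'count': 2}
After line 2 (append 8 + 7 = 15): data = {'items': [8, 7, 15], 'count': 2}
After line 3 (count = len(items) = 3): data = {'items': [8, 7, 15], 'count': 3}

{'items': [8, 7, 15], 'count': 3}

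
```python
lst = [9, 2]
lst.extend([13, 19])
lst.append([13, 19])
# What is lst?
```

After line 1: lst = [9, 2]
After line 2 (extend unpacks [13, 19]): lst = [9, 2, 13, 19]
After line 3 (append adds [13, 19] as single element): lst = [9, 2, 13, 19, [13, 19]]

[9, 2, 13, 19, [13, 19]]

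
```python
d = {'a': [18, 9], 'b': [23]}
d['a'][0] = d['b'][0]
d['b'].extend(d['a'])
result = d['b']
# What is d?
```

After line 1: d = {'a': [18, 9], 'b': [23]}
After line 2 (a[0] = b[0] = 23): d = {'a': [23, 9], 'b': [23]}
After line 3 (b.extend(a) appends [23, 9]): d = {'a': [23, 9], 'b': [23, 23, 9]}
After line 4: result = d['b'] = [23, 23, 9]

{'a': [23, 9], 'b': [23, 23, 9]}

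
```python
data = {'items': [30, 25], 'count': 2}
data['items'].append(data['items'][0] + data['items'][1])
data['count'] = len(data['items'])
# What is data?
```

After line 1: data = {'items': [30, 25], 'count': 2}
After line 2 (append 30 + 25 = 55): data = {'items': [30, 25, 55], 'count': 2}
After line 3 (count = len(items) = 3): data = {'items': [30, 25, 55], 'count': 3}

{'items': [30, 25, 55], 'count': 3}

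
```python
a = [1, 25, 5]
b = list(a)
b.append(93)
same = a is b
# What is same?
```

After line 1: a = [1, 25, 5]
After line 2 (b = list(a) is a shallow copy, new object): a = [1, 25, 5], b = [1, 25, 5]
After line 3 (append only mutates b): a = [1, 25, 5], b = [1, 25, 5, 93]
After line 4 (same = a is b; different objects -> False): same = False

False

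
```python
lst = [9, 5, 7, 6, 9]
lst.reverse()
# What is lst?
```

[9, 6, 7, 5, 9]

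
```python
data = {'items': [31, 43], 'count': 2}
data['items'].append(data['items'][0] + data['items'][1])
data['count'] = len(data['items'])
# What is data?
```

After line 1: data = {'items': [31, 43], 'count': 2}
After line 2 (append 31 + 43 = 74): data = {'items': [31, 43, 74], 'count': 2}
After line 3 (count = len(items) = 3): data = {'items': [31, 43, 74], 'count': 3}

{'items': [31, 43, 74], 'count': 3}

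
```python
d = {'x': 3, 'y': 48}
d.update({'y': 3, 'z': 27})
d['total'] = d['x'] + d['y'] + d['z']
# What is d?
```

After line 1: d = {'x': 3, 'y': 48}
After line 2 (y overwritten, z added): d = {'x': 3, 'y': 3, 'z': 27}
After line 3 (total = 3 + 3 + 27 = 33): d = {'x': 3, 'y': 3, 'z': 27, 'total': 33}

{'x': 3, 'y': 3, 'z': 27, 'total': 33}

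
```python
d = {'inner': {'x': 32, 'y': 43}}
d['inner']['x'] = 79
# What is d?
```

After line 1: d = {'inner': {'x': 32, 'y': 43}}
After line 2 (inner x overwritten): d = {'inner': {'x': 79, 'y': 43}}

{'inner': {'x': 79, 'y': 43}}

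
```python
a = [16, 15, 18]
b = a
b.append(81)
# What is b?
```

After line 1: a = [16, 15, 18]
After line 2 (b = a is an alias, same object): a = [16, 15, 18], b = [16, 15, 18]
After line 3 (b.append mutates the shared list): a = [16, 15, 18, 81], b = [16, 15, 18, 81]

[16, 15, 18, 81]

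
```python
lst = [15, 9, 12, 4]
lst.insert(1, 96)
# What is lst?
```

[15, 96, 9, 12, 4]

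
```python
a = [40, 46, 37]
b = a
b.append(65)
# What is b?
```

After line 1: a = [40, 46, 37]
After line 2 (b = a is an alias, same object): a = [40, 46, 37], b = [40, 46, 37]
After line 3 (b.append mutates the shared list): a = [40, 46, 37, 65], b = [40, 46, 37, 65]

[40, 46, 37, 65]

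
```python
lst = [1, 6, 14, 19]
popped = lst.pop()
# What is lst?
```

[1, 6, 14]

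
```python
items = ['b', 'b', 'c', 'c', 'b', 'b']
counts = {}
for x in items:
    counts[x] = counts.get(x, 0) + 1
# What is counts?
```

Initial: counts = {}, items = ['b', 'b', 'c', 'c', 'b', 'b']
See 'b': counts = {'b': 1}
See 'b': counts = {'b': 2}
See 'c': counts = {'b': 2, 'c': 1}
See 'c': counts = {'b': 2, 'c': 2}
See 'b': counts = {'b': 3, 'c': 2}
See 'b': counts = {'b': 4, 'c': 2}

{'b': 4, 'c': 2}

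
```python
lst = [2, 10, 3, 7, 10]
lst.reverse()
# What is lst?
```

[10, 7, 3, 10, 2]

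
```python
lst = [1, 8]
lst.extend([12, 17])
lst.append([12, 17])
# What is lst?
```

After line 1: lst = [1, 8]
After line 2 (extend unpacks [12, 17]): lst = [1, 8, 12, 17]
After line 3 (append adds [12, 17] as single element): lst = [1, 8, 12, 17, [12, 17]]

[1, 8, 12, 17, [12, 17]]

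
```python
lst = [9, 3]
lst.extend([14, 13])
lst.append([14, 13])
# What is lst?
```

After line 1: lst = [9, 3]
After line 2 (extend unpacks [14, 13]): lst = [9, 3, 14, 13]
After line 3 (append adds [14, 13] as single element): lst = [9, 3, 14, 13, [14, 13]]

[9, 3, 14, 13, [14, 13]]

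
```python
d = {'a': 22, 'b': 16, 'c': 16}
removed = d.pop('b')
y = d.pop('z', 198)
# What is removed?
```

After line 1: d = {'a': 22, 'b': 16, 'c': 16}
After line 2 (pop 'b' returns 16): d = {'a': 22, 'c': 16}, removed = 16
After line 3 (pop 'z' missing, returns default 198): d = {'a': 22, 'c': 16}, y = 198

16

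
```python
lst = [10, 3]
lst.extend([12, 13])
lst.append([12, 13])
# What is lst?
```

After line 1: lst = [10, 3]
After line 2 (extend unpacks [12, 13]): lst = [10, 3, 12, 13]
After line 3 (append adds [12, 13] as single element): lst = [10, 3, 12, 13, [12, 13]]

[10, 3, 12, 13, [12, 13]]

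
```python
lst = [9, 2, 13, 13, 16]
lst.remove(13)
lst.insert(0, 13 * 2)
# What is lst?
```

After line 1: lst = [9, 2, 13, 13, 16]
After line 2 (remove first 13): lst = [9, 2, 13, 16]
After line 3 (insert 26 at index 0): lst = [26, 9, 2, 13, 16]

[26, 9, 2, 13, 16]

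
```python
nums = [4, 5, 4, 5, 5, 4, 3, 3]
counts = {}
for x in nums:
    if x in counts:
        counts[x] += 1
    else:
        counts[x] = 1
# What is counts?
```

Initial: counts = {}, nums = [4, 5, 4, 5, 5, 4, 3, 3]
See 4: counts = {4: 1}
See 5: counts = {4: 1, 5: 1}
See 4: counts = {4: 2, 5: 1}
See 5: counts = {4: 2, 5: 2}
See 5: counts = {4: 2, 5: 3}
See 4: counts = {4: 3, 5: 3}
See 3: counts = {4: 3, 5: 3, 3: 1}
See 3: counts = {4: 3, 5: 3, 3: 2}

{4: 3, 5: 3, 3: 2}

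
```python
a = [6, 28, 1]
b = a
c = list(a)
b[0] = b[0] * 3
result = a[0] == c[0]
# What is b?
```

After line 1: a = [6, 28, 1]
After line 2 (b = a, alias): a = [6, 28, 1], b = [6, 28, 1]
After line 3 (c = list(a) is a copy, new object): c = [6, 28, 1]
After line 4 (b[0] = 6 * 3 = 18; mutates shared a/b): a = b = [18, 28, 1], c = [6, 28, 1]
After line 5 (a[0] = 18, c[0] = 6; result = False)

[18, 28, 1]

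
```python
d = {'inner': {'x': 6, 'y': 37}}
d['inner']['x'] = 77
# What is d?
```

After line 1: d = {'inner': {'x': 6, 'y': 37}}
After line 2 (inner x overwritten): d = {'inner': {'x': 77, 'y': 37}}

{'inner': {'x': 77, 'y': 37}}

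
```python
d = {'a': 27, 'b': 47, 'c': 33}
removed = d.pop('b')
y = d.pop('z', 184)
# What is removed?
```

After line 1: d = {'a': 27, 'b': 47, 'c': 33}
After line 2 (pop 'b' returns 47): d = {'a': 27, 'c': 33}, removed = 47
After line 3 (pop 'z' missing, returns default 184): d = {'a': 27, 'c': 33}, y = 184

47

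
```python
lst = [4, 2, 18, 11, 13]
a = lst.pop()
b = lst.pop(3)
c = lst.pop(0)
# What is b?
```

After line 1: lst = [4, 2, 18, 11, 13]
After line 2 (pop() -> a = 13): lst = [4, 2, 18, 11]
After line 3 (pop(3) -> b = 11): lst = [4, 2, 18]
After line 4 (pop(0) -> c = 4): lst = [2, 18]

11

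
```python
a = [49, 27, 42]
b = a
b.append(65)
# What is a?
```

After line 1: a = [49, 27, 42]
After line 2 (b = a is an alias, same object): a = [49, 27, 42], b = [49, 27, 42]
After line 3 (b.append mutates the shared list): a = [49, 27, 42, 65], b = [49, 27, 42, 65]

[49, 27, 42, 65]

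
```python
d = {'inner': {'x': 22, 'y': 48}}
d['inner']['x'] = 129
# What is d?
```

After line 1: d = {'inner': {'x': 22, 'y': 48}}
After line 2 (inner x overwritten): d = {'inner': {'x': 129, 'y': 48}}

{'inner': {'x': 129, 'y': 48}}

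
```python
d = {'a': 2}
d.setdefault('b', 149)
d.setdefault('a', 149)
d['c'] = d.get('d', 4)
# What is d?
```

After line 1: d = {'a': 2}
After line 2 (setdefault adds 'b'=149): d = {'a': 2, 'b': 149}
After line 3 (setdefault 'a' no-op, already exists): d = {'a': 2, 'b': 149}
After line 4 (get('d', 4) returns default since 'd' not in d): d = {'a': 2, 'b': 149, 'c': 4}

{'a': 2, 'b': 149, 'c': 4}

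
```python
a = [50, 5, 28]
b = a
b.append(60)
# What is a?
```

After line 1: a = [50, 5, 28]
After line 2 (b = a is an alias, same object): a = [50, 5, 28], b = [50, 5, 28]
After line 3 (b.append mutates the shared list): a = [50, 5, 28, 60], b = [50, 5, 28, 60]

[50, 5, 28, 60]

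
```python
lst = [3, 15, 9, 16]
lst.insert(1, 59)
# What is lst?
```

[3, 59, 15, 9, 16]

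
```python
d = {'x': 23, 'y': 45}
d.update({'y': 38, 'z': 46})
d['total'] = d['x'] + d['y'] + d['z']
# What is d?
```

After line 1: d = {'x': 23, 'y': 45}
After line 2 (y overwritten, z added): d = {'x': 23, 'y': 38, 'z': 46}
After line 3 (total = 23 + 38 + 46 = 107): d = {'x': 23, 'y': 38, 'z': 46, 'total': 107}

{'x': 23, 'y': 38, 'z': 46, 'total': 107}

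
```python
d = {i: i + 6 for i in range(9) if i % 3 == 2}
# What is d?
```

{2: 8, 5: 11, 8: 14}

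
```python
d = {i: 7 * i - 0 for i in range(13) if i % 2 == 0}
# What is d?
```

{0: 0, 2: 14, 4: 28, 6: 42, 8: 56, 10: 70, 12: 84}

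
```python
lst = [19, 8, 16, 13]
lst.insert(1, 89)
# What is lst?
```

[19, 89, 8, 16, 13]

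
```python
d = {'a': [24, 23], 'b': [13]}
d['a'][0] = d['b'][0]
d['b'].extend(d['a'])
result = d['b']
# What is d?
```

After line 1: d = {'a': [24, 23], 'b': [13]}
After line 2 (a[0] = b[0] = 13): d = {'a': [13, 23], 'b': [13]}
After line 3 (b.extend(a) appends [13, 23]): d = {'a': [13, 23], 'b': [13, 13, 23]}
After line 4: result = d['b'] = [13, 13, 23]

{'a': [13, 23], 'b': [13, 13, 23]}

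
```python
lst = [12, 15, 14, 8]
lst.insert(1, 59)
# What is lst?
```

[12, 59, 15, 14, 8]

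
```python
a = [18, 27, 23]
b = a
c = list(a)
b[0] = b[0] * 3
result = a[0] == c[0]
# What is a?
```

After line 1: a = [18, 27, 23]
After line 2 (b = a, alias): a = [18, 27, 23], b = [18, 27, 23]
After line 3 (c = list(a) is a copy, new object): c = [18, 27, 23]
After line 4 (b[0] = 18 * 3 = 54; mutates shared a/b): a = b = [54, 27, 23], c = [18, 27, 23]
After line 5 (a[0] = 54, c[0] = 18; result = False)

[54, 27, 23]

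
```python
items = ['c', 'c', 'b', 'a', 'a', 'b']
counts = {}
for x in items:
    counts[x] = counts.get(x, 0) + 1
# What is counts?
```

Initial: counts = {}, items = ['c', 'c', 'b', 'a', 'a', 'b']
See 'c': counts = {'c': 1}
See 'c': counts = {'c': 2}
See 'b': counts = {'c': 2, 'b': 1}
See 'a': counts = {'c': 2, 'b': 1, 'a': 1}
See 'a': counts = {'c': 2, 'b': 1, 'a': 2}
See 'b': counts = {'c': 2, 'b': 2, 'a': 2}

{'c': 2, 'b': 2, 'a': 2}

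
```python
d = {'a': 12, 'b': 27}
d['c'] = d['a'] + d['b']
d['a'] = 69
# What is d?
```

After line 1: d = {'a': 12, 'b': 27}
After line 2 (d['c'] = 12 + 27): d = {'a': 12, 'b': 27, 'c': 39}
After line 3: d = {'a': 69, 'b': 27, 'c': 39}

{'a': 69, 'b': 27, 'c': 39}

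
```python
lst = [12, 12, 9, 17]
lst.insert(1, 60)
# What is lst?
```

[12, 60, 12, 9, 17]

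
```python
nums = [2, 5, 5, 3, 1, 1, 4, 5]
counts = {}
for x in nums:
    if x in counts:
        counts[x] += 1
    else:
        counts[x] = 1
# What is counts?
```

Initial: counts = {}, nums = [2, 5, 5, 3, 1, 1, 4, 5]
See 2: counts = {2: 1}
See 5: counts = {2: 1, 5: 1}
See 5: counts = {2: 1, 5: 2}
See 3: counts = {2: 1, 5: 2, 3: 1}
See 1: counts = {2: 1, 5: 2, 3: 1, 1: 1}
See 1: counts = {2: 1, 5: 2, 3: 1, 1: 2}
See 4: counts = {2: 1, 5: 2, 3: 1, 1: 2, 4: 1}
See 5: counts = {2: 1, 5: 3, 3: 1, 1: 2, 4: 1}

{2: 1, 5: 3, 3: 1, 1: 2, 4: 1}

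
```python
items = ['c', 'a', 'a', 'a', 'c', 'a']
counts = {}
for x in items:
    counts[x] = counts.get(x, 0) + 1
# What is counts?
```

Initial: counts = {}, items = ['c', 'a', 'a', 'a', 'c', 'a']
See 'c': counts = {'c': 1}
See 'a': counts = {'c': 1, 'a': 1}
See 'a': counts = {'c': 1, 'a': 2}
See 'a': counts = {'c': 1, 'a': 3}
See 'c': counts = {'c': 2, 'a': 3}
See 'a': counts = {'c': 2, 'a': 4}

{'c': 2, 'a': 4}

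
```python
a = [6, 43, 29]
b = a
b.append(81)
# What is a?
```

After line 1: a = [6, 43, 29]
After line 2 (b = a is an alias, same object): a = [6, 43, 29], b = [6, 43, 29]
After line 3 (b.append mutates the shared list): a = [6, 43, 29, 81], b = [6, 43, 29, 81]

[6, 43, 29, 81]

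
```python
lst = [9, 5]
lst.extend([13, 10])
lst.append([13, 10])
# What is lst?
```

After line 1: lst = [9, 5]
After line 2 (extend unpacks [13, 10]): lst = [9, 5, 13, 10]
After line 3 (append adds [13, 10] as single element): lst = [9, 5, 13, 10, [13, 10]]

[9, 5, 13, 10, [13, 10]]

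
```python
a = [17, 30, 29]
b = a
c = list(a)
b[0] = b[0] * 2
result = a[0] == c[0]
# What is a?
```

After line 1: a = [17, 30, 29]
After line 2 (b = a, alias): a = [17, 30, 29], b = [17, 30, 29]
After line 3 (c = list(a) is a copy, new object): c = [17, 30, 29]
After line 4 (b[0] = 17 * 2 = 34; mutates shared a/b): a = b = [34, 30, 29], c = [17, 30, 29]
After line 5 (a[0] = 34, c[0] = 17; result = False)

[34, 30, 29]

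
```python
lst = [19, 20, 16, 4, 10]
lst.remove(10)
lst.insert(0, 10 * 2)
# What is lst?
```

After line 1: lst = [19, 20, 16, 4, 10]
After line 2 (remove first 10): lst = [19, 20, 16, 4]
After line 3 (insert 20 at index 0): lst = [20, 19, 20, 16, 4]

[20, 19, 20, 16, 4]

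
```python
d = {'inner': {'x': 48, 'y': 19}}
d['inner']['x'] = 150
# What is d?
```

After line 1: d = {'inner': {'x': 48, 'y': 19}}
After line 2 (inner x overwritten): d = {'inner': {'x': 150, 'y': 19}}

{'inner': {'x': 150, 'y': 19}}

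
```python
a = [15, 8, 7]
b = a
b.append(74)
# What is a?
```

After line 1: a = [15, 8, 7]
After line 2 (b = a is an alias, same object): a = [15, 8, 7], b = [15, 8, 7]
After line 3 (b.append mutates the shared list): a = [15, 8, 7, 74], b = [15, 8, 7, 74]

[15, 8, 7, 74]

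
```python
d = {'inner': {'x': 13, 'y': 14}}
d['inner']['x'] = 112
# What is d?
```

After line 1: d = {'inner': {'x': 13, 'y': 14}}
After line 2 (inner x overwritten): d = {'inner': {'x': 112, 'y': 14}}

{'inner': {'x': 112, 'y': 14}}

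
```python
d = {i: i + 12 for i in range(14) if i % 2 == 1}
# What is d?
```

{1: 13, 3: 15, 5: 17, 7: 19, 9: 21, 11: 23, 13: 25}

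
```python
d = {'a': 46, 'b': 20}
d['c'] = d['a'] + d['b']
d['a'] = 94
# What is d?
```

After line 1: d = {'a': 46, 'b': 20}
After line 2 (d['c'] = 46 + 20): d = {'a': 46, 'b': 20, 'c': 66}
After line 3: d = {'a': 94, 'b': 20, 'c': 66}

{'a': 94, 'b': 20, 'c': 66}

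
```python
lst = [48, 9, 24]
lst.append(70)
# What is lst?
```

[48, 9, 24, 70]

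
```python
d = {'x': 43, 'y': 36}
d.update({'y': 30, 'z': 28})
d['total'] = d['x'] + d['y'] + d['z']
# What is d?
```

After line 1: d = {'x': 43, 'y': 36}
After line 2 (y overwritten, z added): d = {'x': 43, 'y': 30, 'z': 28}
After line 3 (total = 43 + 30 + 28 = 101): d = {'x': 43, 'y': 30, 'z': 28, 'total': 101}

{'x': 43, 'y': 30, 'z': 28, 'total': 101}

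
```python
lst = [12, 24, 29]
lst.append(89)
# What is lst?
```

[12, 24, 29, 89]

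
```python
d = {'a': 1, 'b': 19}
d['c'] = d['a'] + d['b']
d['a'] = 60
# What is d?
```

After line 1: d = {'a': 1, 'b': 19}
After line 2 (d['c'] = 1 + 19): d = {'a': 1, 'b': 19, 'c': 20}
After line 3: d = {'a': 60, 'b': 19, 'c': 20}

{'a': 60, 'b': 19, 'c': 20}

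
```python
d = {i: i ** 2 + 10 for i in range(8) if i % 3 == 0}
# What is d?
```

{0: 10, 3: 19, 6: 46}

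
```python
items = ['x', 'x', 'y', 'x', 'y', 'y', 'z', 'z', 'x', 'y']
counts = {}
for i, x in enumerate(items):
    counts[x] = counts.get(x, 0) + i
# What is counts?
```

Initial: counts = {}, items = ['x', 'x', 'y', 'x', 'y', 'y', 'z', 'z', 'x', 'y']
i=0, x='x': counts = {'x': 0}
i=1, x='x': counts = {'x': 1}
i=2, x='y': counts = {'x': 1, 'y': 2}
i=3, x='x': counts = {'x': 4, 'y': 2}
i=4, x='y': counts = {'x': 4, 'y': 6}
i=5, x='y': counts = {'x': 4, 'y': 11}
i=6, x='z': counts = {'x': 4, 'y': 11, 'z': 6}
i=7, x='z': counts = {'x': 4, 'y': 11, 'z': 13}
i=8, x='x': counts = {'x': 12, 'y': 11, 'z': 13}
i=9, x='y': counts = {'x': 12, 'y': 20, 'z': 13}

{'x': 12, 'y': 20, 'z': 13}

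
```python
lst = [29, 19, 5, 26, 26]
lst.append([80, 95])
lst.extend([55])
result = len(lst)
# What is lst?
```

After line 1: lst = [29, 19, 5, 26, 26]
After line 2 (append adds [80, 95] as single element): lst = [29, 19, 5, 26, 26, [80, 95]]
After line 3 (extend unpacks [55], adds 55): lst = [29, 19, 5, 26, 26, [80, 95], 55]
After line 4: result = len(lst) = 7

[29, 19, 5, 26, 26, [80, 95], 55]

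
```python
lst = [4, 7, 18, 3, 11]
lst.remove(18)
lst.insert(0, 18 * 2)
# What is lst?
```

After line 1: lst = [4, 7, 18, 3, 11]
After line 2 (remove first 18): lst = [4, 7, 3, 11]
After line 3 (insert 36 at index 0): lst = [36, 4, 7, 3, 11]

[36, 4, 7, 3, 11]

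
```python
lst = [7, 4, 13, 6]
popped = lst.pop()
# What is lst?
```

[7, 4, 13]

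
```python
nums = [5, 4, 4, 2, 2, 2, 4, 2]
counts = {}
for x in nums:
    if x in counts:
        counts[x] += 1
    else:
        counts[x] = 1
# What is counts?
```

Initial: counts = {}, nums = [5, 4, 4, 2, 2, 2, 4, 2]
See 5: counts = {5: 1}
See 4: counts = {5: 1, 4: 1}
See 4: counts = {5: 1, 4: 2}
See 2: counts = {5: 1, 4: 2, 2: 1}
See 2: counts = {5: 1, 4: 2, 2: 2}
See 2: counts = {5: 1, 4: 2, 2: 3}
See 4: counts = {5: 1, 4: 3, 2: 3}
See 2: counts = {5: 1, 4: 3, 2: 4}

{5: 1, 4: 3, 2: 4}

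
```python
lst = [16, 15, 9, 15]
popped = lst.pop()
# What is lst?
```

[16, 15, 9]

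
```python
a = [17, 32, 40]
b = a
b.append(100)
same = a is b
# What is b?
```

After line 1: a = [17, 32, 40]
After line 2 (b = a is an alias, same object): a = [17, 32, 40], b = [17, 32, 40]
After line 3 (b.append mutates the shared list): a = [17, 32, 40, 100], b = [17, 32, 40, 100]
After line 4 (same = a is b; same object -> True): same = True

[17, 32, 40, 100]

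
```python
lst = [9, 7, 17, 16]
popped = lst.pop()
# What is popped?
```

16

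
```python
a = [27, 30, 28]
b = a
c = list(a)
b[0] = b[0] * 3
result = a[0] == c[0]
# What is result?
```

After line 1: a = [27, 30, 28]
After line 2 (b = a, alias): a = [27, 30, 28], b = [27, 30, 28]
After line 3 (c = list(a) is a copy, new object): c = [27, 30, 28]
After line 4 (b[0] = 27 * 3 = 81; mutates shared a/b): a = b = [81, 30, 28], c = [27, 30, 28]
After line 5 (a[0] = 81, c[0] = 27; result = False)

False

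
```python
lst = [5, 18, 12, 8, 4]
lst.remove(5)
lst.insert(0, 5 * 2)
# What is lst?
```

After line 1: lst = [5, 18, 12, 8, 4]
After line 2 (remove first 5): lst = [18, 12, 8, 4]
After line 3 (insert 10 at index 0): lst = [10, 18, 12, 8, 4]

[10, 18, 12, 8, 4]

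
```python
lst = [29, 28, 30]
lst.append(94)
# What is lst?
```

[29, 28, 30, 94]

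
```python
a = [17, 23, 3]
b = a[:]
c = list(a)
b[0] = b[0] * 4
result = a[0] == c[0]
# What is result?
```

After line 1: a = [17, 23, 3]
After line 2 (b = a[:], copy): a = [17, 23, 3], b = [17, 23, 3]
After line 3 (c = list(a) is a copy, new object): c = [17, 23, 3]
After line 4 (b[0] = 17 * 4 = 68; only b mutates (copy)): a = [17, 23, 3], b = [68, 23, 3], c = [17, 23, 3]
After line 5 (a[0] = 17, c[0] = 17; result = True)

True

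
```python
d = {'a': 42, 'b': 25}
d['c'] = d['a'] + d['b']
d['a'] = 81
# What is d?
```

After line 1: d = {'a': 42, 'b': 25}
After line 2 (d['c'] = 42 + 25): d = {'a': 42, 'b': 25, 'c': 67}
After line 3: d = {'a': 81, 'b': 25, 'c': 67}

{'a': 81, 'b': 25, 'c': 67}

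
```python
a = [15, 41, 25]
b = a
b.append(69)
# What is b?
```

After line 1: a = [15, 41, 25]
After line 2 (b = a is an alias, same object): a = [15, 41, 25], b = [15, 41, 25]
After line 3 (b.append mutates the shared list): a = [15, 41, 25, 69], b = [15, 41, 25, 69]

[15, 41, 25, 69]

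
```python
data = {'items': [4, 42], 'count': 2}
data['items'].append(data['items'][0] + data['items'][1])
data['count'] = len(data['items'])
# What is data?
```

After line 1: data = {'items': [4, 42], 'count': 2}
After line 2 (append 4 + 42 = 46): data = {'items': [4, 42, 46], 'count': 2}
After line 3 (count = len(items) = 3): data = {'items': [4, 42, 46], 'count': 3}

{'items': [4, 42, 46], 'count': 3}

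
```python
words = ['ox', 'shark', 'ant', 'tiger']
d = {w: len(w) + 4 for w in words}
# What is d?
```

{'ox': 6, 'shark': 9, 'ant': 7, 'tiger': 9}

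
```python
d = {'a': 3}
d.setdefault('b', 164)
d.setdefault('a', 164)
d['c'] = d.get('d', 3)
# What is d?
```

After line 1: d = {'a': 3}
After line 2 (setdefault adds 'b'=164): d = {'a': 3, 'b': 164}
After line 3 (setdefault 'a' no-op, already exists): d = {'a': 3, 'b': 164}
After line 4 (get('d', 3) returns default since 'd' not in d): d = {'a': 3, 'b': 164, 'c': 3}

{'a': 3, 'b': 164, 'c': 3}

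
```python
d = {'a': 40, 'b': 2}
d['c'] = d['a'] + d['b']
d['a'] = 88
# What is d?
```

After line 1: d = {'a': 40, 'b': 2}
After line 2 (d['c'] = 40 + 2): d = {'a': 40, 'b': 2, 'c': 42}
After line 3: d = {'a': 88, 'b': 2, 'c': 42}

{'a': 88, 'b': 2, 'c': 42}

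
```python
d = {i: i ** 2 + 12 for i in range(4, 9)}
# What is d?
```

{4: 28, 5: 37, 6: 48, 7: 61, 8: 76}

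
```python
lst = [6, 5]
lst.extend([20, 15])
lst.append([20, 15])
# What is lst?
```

After line 1: lst = [6, 5]
After line 2 (extend unpacks [20, 15]): lst = [6, 5, 20, 15]
After line 3 (append adds [20, 15] as single element): lst = [6, 5, 20, 15, [20, 15]]

[6, 5, 20, 15, [20, 15]]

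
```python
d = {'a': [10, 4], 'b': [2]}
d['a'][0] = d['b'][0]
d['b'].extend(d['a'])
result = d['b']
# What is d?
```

After line 1: d = {'a': [10, 4], 'b': [2]}
After line 2 (a[0] = b[0] = 2): d = {'a': [2, 4], 'b': [2]}
After line 3 (b.extend(a) appends [2, 4]): d = {'a': [2, 4], 'b': [2, 2, 4]}
After line 4: result = d['b'] = [2, 2, 4]

{'a': [2, 4], 'b': [2, 2, 4]}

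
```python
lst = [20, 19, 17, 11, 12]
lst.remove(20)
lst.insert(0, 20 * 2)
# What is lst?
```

After line 1: lst = [20, 19, 17, 11, 12]
After line 2 (remove first 20): lst = [19, 17, 11, 12]
After line 3 (insert 40 at index 0): lst = [40, 19, 17, 11, 12]

[40, 19, 17, 11, 12]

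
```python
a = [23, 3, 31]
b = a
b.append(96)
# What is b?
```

After line 1: a = [23, 3, 31]
After line 2 (b = a is an alias, same object): a = [23, 3, 31], b = [23, 3, 31]
After line 3 (b.append mutates the shared list): a = [23, 3, 31, 96], b = [23, 3, 31, 96]

[23, 3, 31, 96]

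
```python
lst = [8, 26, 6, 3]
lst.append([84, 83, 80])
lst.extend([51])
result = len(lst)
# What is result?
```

After line 1: lst = [8, 26, 6, 3]
After line 2 (append adds [84, 83, 80] as single element): lst = [8, 26, 6, 3, [84, 83, 80]]
After line 3 (extend unpacks [51], adds 51): lst = [8, 26, 6, 3, [84, 83, 80], 51]
After line 4: result = len(lst) = 6

6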